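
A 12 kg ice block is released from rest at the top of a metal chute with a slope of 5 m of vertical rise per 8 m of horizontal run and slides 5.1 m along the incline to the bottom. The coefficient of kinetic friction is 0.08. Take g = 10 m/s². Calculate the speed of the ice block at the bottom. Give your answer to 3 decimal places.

The weight component along the incline is mg sin 32.01° = 63.600 N and the normal force is N = mg cos 32.01° = 101.760 N.
Friction up the slope is f = μN = 0.08 × 101.760 = 8.141 N, so the net downslope force is 63.600 − 8.141 = 55.459 N and a = 55.459 / 12 = 4.6216 m/s².
Starting from rest over a distance of 5.1 m, v² = 2aL = 2 × 4.6216 × 5.1 = 47.1403, so v = 6.8659 m/s.

6.866 m/s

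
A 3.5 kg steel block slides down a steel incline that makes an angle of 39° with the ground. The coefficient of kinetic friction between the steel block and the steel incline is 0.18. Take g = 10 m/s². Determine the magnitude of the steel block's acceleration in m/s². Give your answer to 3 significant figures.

4.89 m/s²

Resolving the weight along the incline: the component pulling the steel block down the slope is mg sin 39° = 3.5 × 10 × 0.6293 = 22.025 N, and the normal force is N = mg cos 39° = 3.5 × 10 × 0.7771 = 27.198 N.
Kinetic friction acts up the slope with magnitude f = μN = 0.18 × 27.198 = 4.896 N.
Net force along the incline is 22.025 − 4.896 = 17.129 N, so a = 17.129 / 3.5 = 4.8940 m/s².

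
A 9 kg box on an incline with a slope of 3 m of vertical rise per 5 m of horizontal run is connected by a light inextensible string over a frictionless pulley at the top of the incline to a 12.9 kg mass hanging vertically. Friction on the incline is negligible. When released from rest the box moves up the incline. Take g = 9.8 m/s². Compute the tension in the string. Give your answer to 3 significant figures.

78.7 N

For the box on the incline: the weight component along the slope is m₁g sin 30.96° = 9 × 9.8 × 0.5145 = 45.379 N and the normal force is N = m₁g cos 30.96° = 75.631 N.
Newton's second law for the box (up-slope positive): T − 45.379 = 9 a. For the hanging mass (downward positive): 12.9 × 9.8 − T = 12.9 a.
Adding the two equations eliminates T: 81.041 = 21.9 a, so a = 3.7005 m/s².
Then from the hanging mass's equation, T = 12.9 × (9.8 − 3.7005) = 78.684 N.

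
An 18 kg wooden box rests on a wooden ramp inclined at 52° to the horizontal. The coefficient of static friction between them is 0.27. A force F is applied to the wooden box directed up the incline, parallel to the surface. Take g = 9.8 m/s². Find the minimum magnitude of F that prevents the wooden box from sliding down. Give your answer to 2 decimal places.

109.68 N

The normal force is N = mg cos 52° = 108.603 N. With F at its minimum the wooden box is on the verge of sliding down, so static friction is at its maximum μ_s N = 0.27 × 108.603 = 29.323 N and acts up the slope.
Equilibrium along the incline: F + μ_s N = mg sin 52°, so F = 139.005 − 29.323 = 109.682 N.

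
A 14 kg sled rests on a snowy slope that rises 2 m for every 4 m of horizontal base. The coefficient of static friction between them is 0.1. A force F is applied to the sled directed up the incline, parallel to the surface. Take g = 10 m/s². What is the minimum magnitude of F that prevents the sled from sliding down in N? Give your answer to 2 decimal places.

50.09 N

The normal force is N = mg cos 26.57° = 125.220 N. With F at its minimum the sled is on the verge of sliding down, so static friction is at its maximum μ_s N = 0.1 × 125.220 = 12.522 N and acts up the slope.
Equilibrium along the incline: F + μ_s N = mg sin 26.57°, so F = 62.610 − 12.522 = 50.088 N.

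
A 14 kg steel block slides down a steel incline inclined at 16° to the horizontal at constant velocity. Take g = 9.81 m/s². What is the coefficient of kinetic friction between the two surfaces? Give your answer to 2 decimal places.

0.29

At constant velocity the net force along the incline is zero: mg sin 16° = μ mg cos 16°.
So μ = tan 16° = 0.2756 / 0.9613 = 0.2867.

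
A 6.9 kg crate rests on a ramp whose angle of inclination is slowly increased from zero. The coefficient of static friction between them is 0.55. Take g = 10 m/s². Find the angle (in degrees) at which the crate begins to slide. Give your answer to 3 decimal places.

28.811°

At the threshold of sliding, static friction is at its maximum μ_s N and exactly balances the weight component along the incline: mg sin θ = μ_s mg cos θ.
Hence tan θ = μ_s = 0.55, so θ = arctan(0.55) = 28.8108°.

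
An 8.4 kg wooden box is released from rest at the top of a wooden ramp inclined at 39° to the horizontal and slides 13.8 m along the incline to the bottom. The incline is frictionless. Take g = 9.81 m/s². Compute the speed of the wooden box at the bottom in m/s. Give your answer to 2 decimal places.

The weight component along the incline is mg sin 39° = 51.859 N and the normal force is N = mg cos 39° = 64.040 N.
With no friction, a = g sin 39° = 6.1736 m/s².
Starting from rest over a distance of 13.8 m, v² = 2aL = 2 × 6.1736 × 13.8 = 170.3914, so v = 13.0534 m/s.

13.05 m/s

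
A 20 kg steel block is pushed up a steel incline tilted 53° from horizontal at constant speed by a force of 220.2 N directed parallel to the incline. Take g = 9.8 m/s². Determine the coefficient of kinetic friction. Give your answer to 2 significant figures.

0.54

At constant speed ΣF = 0 along the incline. The applied 220.2 N acts up the slope; the weight component mg sin 53° = 156.533 N and kinetic friction μN both act down the slope.
So 220.2 = 156.533 + μ × 117.956, giving μ = (220.2 − 156.533) / 117.956 = 0.5398.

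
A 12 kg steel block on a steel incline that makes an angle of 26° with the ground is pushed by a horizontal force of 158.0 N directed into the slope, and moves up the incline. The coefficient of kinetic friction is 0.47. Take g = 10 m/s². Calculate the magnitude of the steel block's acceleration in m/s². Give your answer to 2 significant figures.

The horizontal push has components F cos 26° = 158.0 × 0.8988 = 142.010 N up the incline and F sin 26° = 158.0 × 0.4384 = 69.267 N pressing into the surface.
The normal force is therefore N = mg cos 26° + F sin 26° = 107.856 + 69.267 = 177.123 N, and kinetic friction down the slope is μN = 0.47 × 177.123 = 83.248 N.
Along the incline: F cos 26° − mg sin 26° − μN = ma, so 142.010 − 52.608 − 83.248 = 12 a, giving a = 0.5128 m/s².

0.51 m/s²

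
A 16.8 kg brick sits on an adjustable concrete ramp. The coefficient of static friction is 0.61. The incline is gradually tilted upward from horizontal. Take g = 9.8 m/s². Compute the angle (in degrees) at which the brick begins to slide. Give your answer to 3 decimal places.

31.383°

At the threshold of sliding, static friction is at its maximum μ_s N and exactly balances the weight component along the incline: mg sin θ = μ_s mg cos θ.
Hence tan θ = μ_s = 0.61, so θ = arctan(0.61) = 31.3832°.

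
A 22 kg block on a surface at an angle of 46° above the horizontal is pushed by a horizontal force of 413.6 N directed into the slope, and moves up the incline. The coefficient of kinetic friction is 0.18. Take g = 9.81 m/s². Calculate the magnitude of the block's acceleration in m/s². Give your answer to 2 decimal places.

2.34 m/s²

The horizontal push has components F cos 46° = 413.6 × 0.6947 = 287.328 N up the incline and F sin 46° = 413.6 × 0.7193 = 297.502 N pressing into the surface.
The normal force is therefore N = mg cos 46° + F sin 46° = 149.930 + 297.502 = 447.432 N, and kinetic friction down the slope is μN = 0.18 × 447.432 = 80.538 N.
Along the incline: F cos 46° − mg sin 46° − μN = ma, so 287.328 − 155.239 − 80.538 = 22 a, giving a = 2.3432 m/s².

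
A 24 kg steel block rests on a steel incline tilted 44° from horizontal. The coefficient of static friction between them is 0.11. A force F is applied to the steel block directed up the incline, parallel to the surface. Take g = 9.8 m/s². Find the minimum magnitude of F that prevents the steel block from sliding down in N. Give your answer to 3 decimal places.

The normal force is N = mg cos 44° = 169.189 N. With F at its minimum the steel block is on the verge of sliding down, so static friction is at its maximum μ_s N = 0.11 × 169.189 = 18.611 N and acts up the slope.
Equilibrium along the incline: F + μ_s N = mg sin 44°, so F = 163.384 − 18.611 = 144.773 N.

144.773 N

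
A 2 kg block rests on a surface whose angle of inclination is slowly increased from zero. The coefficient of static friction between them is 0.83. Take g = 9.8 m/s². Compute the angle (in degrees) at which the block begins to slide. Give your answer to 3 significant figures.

At the threshold of sliding, static friction is at its maximum μ_s N and exactly balances the weight component along the incline: mg sin θ = μ_s mg cos θ.
Hence tan θ = μ_s = 0.83, so θ = arctan(0.83) = 39.6927°.

39.7°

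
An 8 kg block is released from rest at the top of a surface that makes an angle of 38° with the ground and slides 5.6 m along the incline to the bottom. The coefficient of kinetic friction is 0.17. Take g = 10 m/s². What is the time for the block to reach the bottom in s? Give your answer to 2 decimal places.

1.52 s

The weight component along the incline is mg sin 38° = 49.253 N and the normal force is N = mg cos 38° = 63.041 N.
Friction up the slope is f = μN = 0.17 × 63.041 = 10.717 N, so the net downslope force is 49.253 − 10.717 = 38.536 N and a = 38.536 / 8 = 4.8170 m/s².
Starting from rest, L = ½at², so t = √(2L/a) = √(2 × 5.6 / 4.8170) = 1.5248 s.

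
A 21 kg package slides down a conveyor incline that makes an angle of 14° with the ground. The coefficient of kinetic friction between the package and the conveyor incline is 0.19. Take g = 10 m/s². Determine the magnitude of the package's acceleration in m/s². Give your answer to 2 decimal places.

Resolving the weight along the incline: the component pulling the package down the slope is mg sin 14° = 21 × 10 × 0.2419 = 50.799 N, and the normal force is N = mg cos 14° = 21 × 10 × 0.9703 = 203.763 N.
Kinetic friction acts up the slope with magnitude f = μN = 0.19 × 203.763 = 38.715 N.
Net force along the incline is 50.799 − 38.715 = 12.084 N, so a = 12.084 / 21 = 0.5754 m/s².

0.58 m/s²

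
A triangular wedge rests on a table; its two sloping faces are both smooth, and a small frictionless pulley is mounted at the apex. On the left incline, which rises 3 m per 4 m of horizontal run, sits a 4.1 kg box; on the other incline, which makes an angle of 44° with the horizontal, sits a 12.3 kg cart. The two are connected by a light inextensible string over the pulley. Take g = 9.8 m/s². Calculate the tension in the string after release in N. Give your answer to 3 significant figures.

Resolve each weight along its own incline: the 4.1 kg mass has component 4.1 × 9.8 × sin 36.87° = 24.108 N down its slope, and the 12.3 kg mass has 12.3 × 9.8 × sin 44° = 83.734 N down its slope.
The 12.3 kg side's 83.734 N exceeds the other side's 24.108 N, so that mass slides down and the 4.1 kg mass slides up. Taking that direction as positive, Newton's second law for the whole system gives 83.734 − 24.108 = (4.1 + 12.3) a, so a = 59.626 / 16.4 = 3.6357 m/s².
For the 4.1 kg mass (up-slope positive): T − 24.108 = 4.1 × 3.6357, so T = 39.014 N.

39.0 N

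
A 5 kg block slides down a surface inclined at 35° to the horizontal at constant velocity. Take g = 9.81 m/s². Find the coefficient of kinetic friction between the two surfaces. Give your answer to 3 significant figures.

At constant velocity the net force along the incline is zero: mg sin 35° = μ mg cos 35°.
So μ = tan 35° = 0.5736 / 0.8192 = 0.7002.

0.700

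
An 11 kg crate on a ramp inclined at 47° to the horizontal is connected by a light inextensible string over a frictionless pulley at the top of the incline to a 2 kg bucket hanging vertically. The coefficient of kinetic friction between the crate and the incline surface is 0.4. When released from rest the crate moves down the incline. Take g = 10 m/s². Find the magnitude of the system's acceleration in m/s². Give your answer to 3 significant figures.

2.34 m/s²

For the crate on the incline: the weight component along the slope is m₁g sin 47° = 11 × 10 × 0.7314 = 80.454 N and the normal force is N = m₁g cos 47° = 75.020 N.
Kinetic friction opposes the crate's motion down the incline: f = μN = 0.4 × 75.020 = 30.008 N acting up the slope.
Newton's second law for the crate (down-slope positive): 80.454 − 30.008 − T = 11 a. For the hanging bucket (upward positive): T − 2 × 10 = 2 a.
Adding the two equations eliminates T: 30.446 = 13 a, so a = 2.3420 m/s².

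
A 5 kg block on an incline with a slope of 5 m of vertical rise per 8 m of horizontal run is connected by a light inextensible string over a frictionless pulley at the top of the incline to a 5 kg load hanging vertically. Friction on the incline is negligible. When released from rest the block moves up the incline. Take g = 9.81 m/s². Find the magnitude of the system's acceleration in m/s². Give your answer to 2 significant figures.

2.3 m/s²

For the block on the incline: the weight component along the slope is m₁g sin 32.01° = 5 × 9.81 × 0.5300 = 25.997 N and the normal force is N = m₁g cos 32.01° = 41.594 N.
Newton's second law for the block (up-slope positive): T − 25.997 = 5 a. For the hanging load (downward positive): 5 × 9.81 − T = 5 a.
Adding the two equations eliminates T: 23.053 = 10 a, so a = 2.3053 m/s².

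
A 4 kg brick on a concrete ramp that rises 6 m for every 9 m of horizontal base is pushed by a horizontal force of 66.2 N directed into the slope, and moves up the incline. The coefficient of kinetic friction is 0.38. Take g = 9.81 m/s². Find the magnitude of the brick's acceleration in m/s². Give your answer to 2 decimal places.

1.74 m/s²

The horizontal push has components F cos 33.69° = 66.2 × 0.8321 = 55.085 N up the incline and F sin 33.69° = 66.2 × 0.5547 = 36.721 N pressing into the surface.
The normal force is therefore N = mg cos 33.69° + F sin 33.69° = 32.652 + 36.721 = 69.373 N, and kinetic friction down the slope is μN = 0.38 × 69.373 = 26.362 N.
Along the incline: F cos 33.69° − mg sin 33.69° − μN = ma, so 55.085 − 21.766 − 26.362 = 4 a, giving a = 1.7393 m/s².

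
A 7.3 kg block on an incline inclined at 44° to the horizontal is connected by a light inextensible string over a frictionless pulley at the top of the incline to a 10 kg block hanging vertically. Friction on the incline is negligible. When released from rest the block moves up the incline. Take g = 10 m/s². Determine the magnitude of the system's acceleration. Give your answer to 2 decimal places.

2.85 m/s²

For the block on the incline: the weight component along the slope is m₁g sin 44° = 7.3 × 10 × 0.6947 = 50.713 N and the normal force is N = m₁g cos 44° = 52.512 N.
Newton's second law for the block (up-slope positive): T − 50.713 = 7.3 a. For the hanging block (downward positive): 10 × 10 − T = 10 a.
Adding the two equations eliminates T: 49.287 = 17.3 a, so a = 2.8490 m/s².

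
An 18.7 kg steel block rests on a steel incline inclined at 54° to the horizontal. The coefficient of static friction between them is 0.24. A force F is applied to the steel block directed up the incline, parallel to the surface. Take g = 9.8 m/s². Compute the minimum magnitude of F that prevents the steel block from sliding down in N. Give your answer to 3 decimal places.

The normal force is N = mg cos 54° = 107.718 N. With F at its minimum the steel block is on the verge of sliding down, so static friction is at its maximum μ_s N = 0.24 × 107.718 = 25.852 N and acts up the slope.
Equilibrium along the incline: F + μ_s N = mg sin 54°, so F = 148.260 − 25.852 = 122.408 N.

122.408 N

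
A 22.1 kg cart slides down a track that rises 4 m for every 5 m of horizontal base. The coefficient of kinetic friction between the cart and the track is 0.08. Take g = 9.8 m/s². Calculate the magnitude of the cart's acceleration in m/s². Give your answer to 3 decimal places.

Resolving the weight along the incline: the component pulling the cart down the slope is mg sin 38.66° = 22.1 × 9.8 × 0.6247 = 135.298 N, and the normal force is N = mg cos 38.66° = 22.1 × 9.8 × 0.7809 = 169.127 N.
Kinetic friction acts up the slope with magnitude f = μN = 0.08 × 169.127 = 13.530 N.
Net force along the incline is 135.298 − 13.530 = 121.768 N, so a = 121.768 / 22.1 = 5.5099 m/s².

5.510 m/s²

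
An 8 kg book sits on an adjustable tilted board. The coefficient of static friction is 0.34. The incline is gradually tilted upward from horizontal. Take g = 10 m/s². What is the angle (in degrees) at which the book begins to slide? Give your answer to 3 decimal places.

18.778°

At the threshold of sliding, static friction is at its maximum μ_s N and exactly balances the weight component along the incline: mg sin θ = μ_s mg cos θ.
Hence tan θ = μ_s = 0.34, so θ = arctan(0.34) = 18.7780°.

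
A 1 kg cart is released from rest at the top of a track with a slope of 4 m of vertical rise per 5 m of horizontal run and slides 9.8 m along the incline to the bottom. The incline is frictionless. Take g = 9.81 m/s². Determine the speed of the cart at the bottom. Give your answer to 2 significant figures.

11 m/s

The weight component along the incline is mg sin 38.66° = 6.128 N and the normal force is N = mg cos 38.66° = 7.660 N.
With no friction, a = g sin 38.66° = 6.1283 m/s².
Starting from rest over a distance of 9.8 m, v² = 2aL = 2 × 6.1283 × 9.8 = 120.1147, so v = 10.9597 m/s.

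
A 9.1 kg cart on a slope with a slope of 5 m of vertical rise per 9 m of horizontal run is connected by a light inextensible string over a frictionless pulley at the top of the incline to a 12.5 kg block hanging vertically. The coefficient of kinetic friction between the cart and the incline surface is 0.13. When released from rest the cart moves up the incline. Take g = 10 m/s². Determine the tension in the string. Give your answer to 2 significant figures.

84 N

For the cart on the incline: the weight component along the slope is m₁g sin 29.05° = 9.1 × 10 × 0.4856 = 44.190 N and the normal force is N = m₁g cos 29.05° = 79.548 N.
Kinetic friction opposes the cart's motion up the incline: f = μN = 0.13 × 79.548 = 10.341 N acting down the slope.
Newton's second law for the cart (up-slope positive): T − 44.190 − 10.341 = 9.1 a. For the hanging block (downward positive): 12.5 × 10 − T = 12.5 a.
Adding the two equations eliminates T: 70.469 = 21.6 a, so a = 3.2625 m/s².
Then from the hanging block's equation, T = 12.5 × (10 − 3.2625) = 84.219 N.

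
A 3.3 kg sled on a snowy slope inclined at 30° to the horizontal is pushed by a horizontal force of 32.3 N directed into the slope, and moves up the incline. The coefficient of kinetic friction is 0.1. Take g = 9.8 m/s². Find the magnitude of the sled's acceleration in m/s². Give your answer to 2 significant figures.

The horizontal push has components F cos 30° = 32.3 × 0.8660 = 27.972 N up the incline and F sin 30° = 32.3 × 0.5000 = 16.150 N pressing into the surface.
The normal force is therefore N = mg cos 30° + F sin 30° = 28.006 + 16.150 = 44.156 N, and kinetic friction down the slope is μN = 0.1 × 44.156 = 4.416 N.
Along the incline: F cos 30° − mg sin 30° − μN = ma, so 27.972 − 16.170 − 4.416 = 3.3 a, giving a = 2.2382 m/s².

2.2 m/s²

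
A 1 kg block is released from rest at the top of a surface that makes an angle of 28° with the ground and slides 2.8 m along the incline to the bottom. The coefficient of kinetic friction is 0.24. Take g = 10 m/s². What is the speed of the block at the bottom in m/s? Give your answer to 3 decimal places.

The weight component along the incline is mg sin 28° = 4.695 N and the normal force is N = mg cos 28° = 8.829 N.
Friction up the slope is f = μN = 0.24 × 8.829 = 2.119 N, so the net downslope force is 4.695 − 2.119 = 2.576 N and a = 2.576 / 1 = 2.5760 m/s².
Starting from rest over a distance of 2.8 m, v² = 2aL = 2 × 2.5760 × 2.8 = 14.4256, so v = 3.7981 m/s.

3.798 m/s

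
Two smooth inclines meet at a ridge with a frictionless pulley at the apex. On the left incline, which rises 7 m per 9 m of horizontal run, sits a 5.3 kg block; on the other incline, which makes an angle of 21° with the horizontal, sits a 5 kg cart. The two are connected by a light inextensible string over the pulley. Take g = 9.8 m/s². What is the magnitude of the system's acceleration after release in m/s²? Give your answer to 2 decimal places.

Resolve each weight along its own incline: the 5.3 kg mass has component 5.3 × 9.8 × sin 37.87° = 31.888 N down its slope, and the 5 kg mass has 5 × 9.8 × sin 21° = 17.560 N down its slope.
The 5.3 kg side's 31.888 N exceeds the other side's 17.560 N, so that mass slides down and the 5 kg mass slides up. Taking that direction as positive, Newton's second law for the whole system gives 31.888 − 17.560 = (5.3 + 5) a, so a = 14.328 / 10.3 = 1.3911 m/s².

1.39 m/s²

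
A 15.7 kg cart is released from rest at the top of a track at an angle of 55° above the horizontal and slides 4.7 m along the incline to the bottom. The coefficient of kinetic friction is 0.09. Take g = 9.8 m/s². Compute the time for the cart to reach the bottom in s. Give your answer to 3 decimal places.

1.118 s

The weight component along the incline is mg sin 55° = 126.035 N and the normal force is N = mg cos 55° = 88.250 N.
Friction up the slope is f = μN = 0.09 × 88.250 = 7.942 N, so the net downslope force is 126.035 − 7.942 = 118.093 N and a = 118.093 / 15.7 = 7.5218 m/s².
Starting from rest, L = ½at², so t = √(2L/a) = √(2 × 4.7 / 7.5218) = 1.1179 s.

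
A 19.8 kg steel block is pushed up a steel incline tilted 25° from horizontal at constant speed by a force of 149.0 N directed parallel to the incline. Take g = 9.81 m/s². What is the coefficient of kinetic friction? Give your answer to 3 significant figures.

0.380

At constant speed ΣF = 0 along the incline. The applied 149.0 N acts up the slope; the weight component mg sin 25° = 82.089 N and kinetic friction μN both act down the slope.
So 149.0 = 82.089 + μ × 176.039, giving μ = (149.0 − 82.089) / 176.039 = 0.3801.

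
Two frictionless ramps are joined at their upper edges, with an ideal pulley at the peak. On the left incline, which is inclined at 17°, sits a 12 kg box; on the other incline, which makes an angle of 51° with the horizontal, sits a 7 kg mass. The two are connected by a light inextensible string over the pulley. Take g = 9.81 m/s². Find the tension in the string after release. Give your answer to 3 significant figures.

Resolve each weight along its own incline: the 12 kg mass has component 12 × 9.81 × sin 17° = 34.418 N down its slope, and the 7 kg mass has 7 × 9.81 × sin 51° = 53.367 N down its slope.
The 7 kg side's 53.367 N exceeds the other side's 34.418 N, so that mass slides down and the 12 kg mass slides up. Taking that direction as positive, Newton's second law for the whole system gives 53.367 − 34.418 = (12 + 7) a, so a = 18.949 / 19 = 0.9973 m/s².
For the 12 kg mass (up-slope positive): T − 34.418 = 12 × 0.9973, so T = 46.386 N.

46.4 N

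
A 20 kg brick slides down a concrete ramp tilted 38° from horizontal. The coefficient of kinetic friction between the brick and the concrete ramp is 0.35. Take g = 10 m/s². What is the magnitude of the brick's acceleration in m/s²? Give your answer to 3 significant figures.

Resolving the weight along the incline: the component pulling the brick down the slope is mg sin 38° = 20 × 10 × 0.6157 = 123.140 N, and the normal force is N = mg cos 38° = 20 × 10 × 0.7880 = 157.600 N.
Kinetic friction acts up the slope with magnitude f = μN = 0.35 × 157.600 = 55.160 N.
Net force along the incline is 123.140 − 55.160 = 67.980 N, so a = 67.980 / 20 = 3.3990 m/s².

3.40 m/s²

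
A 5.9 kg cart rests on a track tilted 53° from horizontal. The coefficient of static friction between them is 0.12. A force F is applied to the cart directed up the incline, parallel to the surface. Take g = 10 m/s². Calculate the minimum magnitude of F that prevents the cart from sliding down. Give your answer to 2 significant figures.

43 N

The normal force is N = mg cos 53° = 35.507 N. With F at its minimum the cart is on the verge of sliding down, so static friction is at its maximum μ_s N = 0.12 × 35.507 = 4.261 N and acts up the slope.
Equilibrium along the incline: F + μ_s N = mg sin 53°, so F = 47.119 − 4.261 = 42.858 N.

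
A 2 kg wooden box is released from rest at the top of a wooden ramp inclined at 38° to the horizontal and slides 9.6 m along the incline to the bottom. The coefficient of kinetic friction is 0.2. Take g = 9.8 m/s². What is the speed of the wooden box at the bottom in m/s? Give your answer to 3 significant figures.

9.28 m/s

The weight component along the incline is mg sin 38° = 12.067 N and the normal force is N = mg cos 38° = 15.445 N.
Friction up the slope is f = μN = 0.2 × 15.445 = 3.089 N, so the net downslope force is 12.067 − 3.089 = 8.978 N and a = 8.978 / 2 = 4.4890 m/s².
Starting from rest over a distance of 9.6 m, v² = 2aL = 2 × 4.4890 × 9.6 = 86.1888, so v = 9.2838 m/s.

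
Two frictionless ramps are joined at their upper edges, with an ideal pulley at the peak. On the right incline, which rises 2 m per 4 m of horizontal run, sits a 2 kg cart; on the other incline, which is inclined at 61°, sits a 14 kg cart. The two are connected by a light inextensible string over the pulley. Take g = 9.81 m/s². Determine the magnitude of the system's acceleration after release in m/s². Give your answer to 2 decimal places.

6.96 m/s²

Resolve each weight along its own incline: the 2 kg mass has component 2 × 9.81 × sin 26.57° = 8.774 N down its slope, and the 14 kg mass has 14 × 9.81 × sin 61° = 120.120 N down its slope.
The 14 kg side's 120.120 N exceeds the other side's 8.774 N, so that mass slides down and the 2 kg mass slides up. Taking that direction as positive, Newton's second law for the whole system gives 120.120 − 8.774 = (2 + 14) a, so a = 111.346 / 16 = 6.9591 m/s².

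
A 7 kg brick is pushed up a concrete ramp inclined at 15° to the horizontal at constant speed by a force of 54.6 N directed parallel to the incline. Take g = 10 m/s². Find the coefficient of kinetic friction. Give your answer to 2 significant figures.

At constant speed ΣF = 0 along the incline. The applied 54.6 N acts up the slope; the weight component mg sin 15° = 18.117 N and kinetic friction μN both act down the slope.
So 54.6 = 18.117 + μ × 67.615, giving μ = (54.6 − 18.117) / 67.615 = 0.5396.

0.54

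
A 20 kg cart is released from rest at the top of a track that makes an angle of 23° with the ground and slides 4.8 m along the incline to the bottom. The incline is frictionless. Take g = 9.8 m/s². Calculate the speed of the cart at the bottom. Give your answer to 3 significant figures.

6.06 m/s

The weight component along the incline is mg sin 23° = 76.583 N and the normal force is N = mg cos 23° = 180.419 N.
With no friction, a = g sin 23° = 3.8292 m/s².
Starting from rest over a distance of 4.8 m, v² = 2aL = 2 × 3.8292 × 4.8 = 36.7603, so v = 6.0630 m/s.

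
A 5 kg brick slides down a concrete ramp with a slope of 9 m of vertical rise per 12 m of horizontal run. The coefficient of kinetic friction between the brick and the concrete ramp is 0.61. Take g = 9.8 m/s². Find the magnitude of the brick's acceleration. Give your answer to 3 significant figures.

1.10 m/s²

Resolving the weight along the incline: the component pulling the brick down the slope is mg sin 36.87° = 5 × 9.8 × 0.6000 = 29.400 N, and the normal force is N = mg cos 36.87° = 5 × 9.8 × 0.8000 = 39.200 N.
Kinetic friction acts up the slope with magnitude f = μN = 0.61 × 39.200 = 23.912 N.
Net force along the incline is 29.400 − 23.912 = 5.488 N, so a = 5.488 / 5 = 1.0976 m/s².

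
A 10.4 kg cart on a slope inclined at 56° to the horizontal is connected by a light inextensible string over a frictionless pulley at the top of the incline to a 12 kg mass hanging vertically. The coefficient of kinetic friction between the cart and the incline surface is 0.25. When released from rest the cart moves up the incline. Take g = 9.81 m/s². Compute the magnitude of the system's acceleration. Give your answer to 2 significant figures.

0.84 m/s²

For the cart on the incline: the weight component along the slope is m₁g sin 56° = 10.4 × 9.81 × 0.8290 = 84.578 N and the normal force is N = m₁g cos 56° = 57.051 N.
Kinetic friction opposes the cart's motion up the incline: f = μN = 0.25 × 57.051 = 14.263 N acting down the slope.
Newton's second law for the cart (up-slope positive): T − 84.578 − 14.263 = 10.4 a. For the hanging mass (downward positive): 12 × 9.81 − T = 12 a.
Adding the two equations eliminates T: 18.879 = 22.4 a, so a = 0.8428 m/s².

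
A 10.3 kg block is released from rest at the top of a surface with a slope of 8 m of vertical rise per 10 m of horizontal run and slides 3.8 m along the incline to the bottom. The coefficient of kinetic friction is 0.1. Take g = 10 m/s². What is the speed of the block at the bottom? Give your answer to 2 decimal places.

6.45 m/s

The weight component along the incline is mg sin 38.66° = 64.344 N and the normal force is N = mg cos 38.66° = 80.429 N.
Friction up the slope is f = μN = 0.1 × 80.429 = 8.043 N, so the net downslope force is 64.344 − 8.043 = 56.301 N and a = 56.301 / 10.3 = 5.4661 m/s².
Starting from rest over a distance of 3.8 m, v² = 2aL = 2 × 5.4661 × 3.8 = 41.5424, so v = 6.4453 m/s.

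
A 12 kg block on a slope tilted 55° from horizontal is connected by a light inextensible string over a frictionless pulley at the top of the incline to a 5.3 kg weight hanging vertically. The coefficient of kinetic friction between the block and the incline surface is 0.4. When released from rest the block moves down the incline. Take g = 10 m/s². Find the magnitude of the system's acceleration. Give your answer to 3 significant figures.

1.03 m/s²

For the block on the incline: the weight component along the slope is m₁g sin 55° = 12 × 10 × 0.8192 = 98.304 N and the normal force is N = m₁g cos 55° = 68.829 N.
Kinetic friction opposes the block's motion down the incline: f = μN = 0.4 × 68.829 = 27.532 N acting up the slope.
Newton's second law for the block (down-slope positive): 98.304 − 27.532 − T = 12 a. For the hanging weight (upward positive): T − 5.3 × 10 = 5.3 a.
Adding the two equations eliminates T: 17.772 = 17.3 a, so a = 1.0273 m/s².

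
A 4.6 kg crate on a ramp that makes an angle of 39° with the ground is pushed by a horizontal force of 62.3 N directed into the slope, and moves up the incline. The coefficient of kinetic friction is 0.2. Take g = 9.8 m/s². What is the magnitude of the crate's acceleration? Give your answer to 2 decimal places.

1.13 m/s²

The horizontal push has components F cos 39° = 62.3 × 0.7771 = 48.413 N up the incline and F sin 39° = 62.3 × 0.6293 = 39.205 N pressing into the surface.
The normal force is therefore N = mg cos 39° + F sin 39° = 35.032 + 39.205 = 74.237 N, and kinetic friction down the slope is μN = 0.2 × 74.237 = 14.847 N.
Along the incline: F cos 39° − mg sin 39° − μN = ma, so 48.413 − 28.369 − 14.847 = 4.6 a, giving a = 1.1298 m/s².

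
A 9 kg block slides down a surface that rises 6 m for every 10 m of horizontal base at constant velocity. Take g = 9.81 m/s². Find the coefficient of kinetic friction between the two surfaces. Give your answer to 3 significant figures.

0.600

At constant velocity the net force along the incline is zero: mg sin 30.96° = μ mg cos 30.96°.
So μ = tan 30.96° = 0.5145 / 0.8575 = 0.6000.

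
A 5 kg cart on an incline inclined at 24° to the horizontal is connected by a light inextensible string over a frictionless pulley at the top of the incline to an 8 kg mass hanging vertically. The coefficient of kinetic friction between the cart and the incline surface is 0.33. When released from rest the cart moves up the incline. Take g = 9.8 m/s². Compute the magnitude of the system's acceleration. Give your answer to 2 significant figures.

For the cart on the incline: the weight component along the slope is m₁g sin 24° = 5 × 9.8 × 0.4067 = 19.928 N and the normal force is N = m₁g cos 24° = 44.764 N.
Kinetic friction opposes the cart's motion up the incline: f = μN = 0.33 × 44.764 = 14.772 N acting down the slope.
Newton's second law for the cart (up-slope positive): T − 19.928 − 14.772 = 5 a. For the hanging mass (downward positive): 8 × 9.8 − T = 8 a.
Adding the two equations eliminates T: 43.700 = 13 a, so a = 3.3615 m/s².

3.4 m/s²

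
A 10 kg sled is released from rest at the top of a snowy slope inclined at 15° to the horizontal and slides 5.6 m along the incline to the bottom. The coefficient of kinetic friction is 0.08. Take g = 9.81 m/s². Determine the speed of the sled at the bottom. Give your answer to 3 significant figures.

4.47 m/s

The weight component along the incline is mg sin 15° = 25.390 N and the normal force is N = mg cos 15° = 94.757 N.
Friction up the slope is f = μN = 0.08 × 94.757 = 7.581 N, so the net downslope force is 25.390 − 7.581 = 17.809 N and a = 17.809 / 10 = 1.7809 m/s².
Starting from rest over a distance of 5.6 m, v² = 2aL = 2 × 1.7809 × 5.6 = 19.9461, so v = 4.4661 m/s.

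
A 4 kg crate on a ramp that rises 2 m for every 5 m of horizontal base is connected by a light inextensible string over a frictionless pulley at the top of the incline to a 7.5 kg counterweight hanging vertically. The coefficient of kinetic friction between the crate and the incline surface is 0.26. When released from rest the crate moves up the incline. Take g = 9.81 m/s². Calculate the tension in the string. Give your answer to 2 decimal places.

41.27 N

For the crate on the incline: the weight component along the slope is m₁g sin 21.80° = 4 × 9.81 × 0.3714 = 14.574 N and the normal force is N = m₁g cos 21.80° = 36.433 N.
Kinetic friction opposes the crate's motion up the incline: f = μN = 0.26 × 36.433 = 9.473 N acting down the slope.
Newton's second law for the crate (up-slope positive): T − 14.574 − 9.473 = 4 a. For the hanging counterweight (downward positive): 7.5 × 9.81 − T = 7.5 a.
Adding the two equations eliminates T: 49.528 = 11.5 a, so a = 4.3068 m/s².
Then from the hanging counterweight's equation, T = 7.5 × (9.81 − 4.3068) = 41.274 N.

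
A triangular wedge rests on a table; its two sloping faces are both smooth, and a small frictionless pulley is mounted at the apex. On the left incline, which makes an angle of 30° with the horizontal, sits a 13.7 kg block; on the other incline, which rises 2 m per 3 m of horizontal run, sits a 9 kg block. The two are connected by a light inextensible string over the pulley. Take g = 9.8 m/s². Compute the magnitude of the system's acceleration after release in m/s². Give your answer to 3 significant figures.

0.802 m/s²

Resolve each weight along its own incline: the 13.7 kg mass has component 13.7 × 9.8 × sin 30° = 67.130 N down its slope, and the 9 kg mass has 9 × 9.8 × sin 33.69° = 48.925 N down its slope.
The 13.7 kg side's 67.130 N exceeds the other side's 48.925 N, so that mass slides down and the 9 kg mass slides up. Taking that direction as positive, Newton's second law for the whole system gives 67.130 − 48.925 = (13.7 + 9) a, so a = 18.205 / 22.7 = 0.8020 m/s².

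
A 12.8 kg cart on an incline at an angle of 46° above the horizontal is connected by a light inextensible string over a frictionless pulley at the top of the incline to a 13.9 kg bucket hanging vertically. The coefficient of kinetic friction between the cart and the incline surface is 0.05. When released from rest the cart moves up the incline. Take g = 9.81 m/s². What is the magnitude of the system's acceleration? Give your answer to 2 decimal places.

1.56 m/s²

For the cart on the incline: the weight component along the slope is m₁g sin 46° = 12.8 × 9.81 × 0.7193 = 90.321 N and the normal force is N = m₁g cos 46° = 87.227 N.
Kinetic friction opposes the cart's motion up the incline: f = μN = 0.05 × 87.227 = 4.361 N acting down the slope.
Newton's second law for the cart (up-slope positive): T − 90.321 − 4.361 = 12.8 a. For the hanging bucket (downward positive): 13.9 × 9.81 − T = 13.9 a.
Adding the two equations eliminates T: 41.677 = 26.7 a, so a = 1.5609 m/s².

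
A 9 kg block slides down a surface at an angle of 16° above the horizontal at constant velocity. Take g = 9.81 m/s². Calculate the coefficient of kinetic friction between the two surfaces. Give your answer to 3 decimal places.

0.287

At constant velocity the net force along the incline is zero: mg sin 16° = μ mg cos 16°.
So μ = tan 16° = 0.2756 / 0.9613 = 0.2867.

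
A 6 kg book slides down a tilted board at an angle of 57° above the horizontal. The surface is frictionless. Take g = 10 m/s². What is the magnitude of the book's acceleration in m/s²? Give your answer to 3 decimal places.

Resolving the weight along the incline: the component pulling the book down the slope is mg sin 57° = 6 × 10 × 0.8387 = 50.322 N, and the normal force is N = mg cos 57° = 6 × 10 × 0.5446 = 32.676 N.
With no friction the net force along the incline is 50.322 N, so a = g sin 57° = 50.322 / 6 = 8.3870 m/s².

8.387 m/s²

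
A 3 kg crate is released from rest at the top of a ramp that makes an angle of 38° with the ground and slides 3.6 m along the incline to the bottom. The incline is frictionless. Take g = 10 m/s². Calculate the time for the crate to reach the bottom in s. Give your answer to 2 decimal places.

1.08 s

The weight component along the incline is mg sin 38° = 18.470 N and the normal force is N = mg cos 38° = 23.640 N.
With no friction, a = g sin 38° = 6.1566 m/s².
Starting from rest, L = ½at², so t = √(2L/a) = √(2 × 3.6 / 6.1566) = 1.0814 s.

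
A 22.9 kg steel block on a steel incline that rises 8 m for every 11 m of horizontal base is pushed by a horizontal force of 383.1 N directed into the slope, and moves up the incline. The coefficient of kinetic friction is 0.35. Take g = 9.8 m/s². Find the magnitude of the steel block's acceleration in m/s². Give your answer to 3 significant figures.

1.55 m/s²

The horizontal push has components F cos 36.03° = 383.1 × 0.8087 = 309.813 N up the incline and F sin 36.03° = 383.1 × 0.5882 = 225.339 N pressing into the surface.
The normal force is therefore N = mg cos 36.03° + F sin 36.03° = 181.488 + 225.339 = 406.827 N, and kinetic friction down the slope is μN = 0.35 × 406.827 = 142.389 N.
Along the incline: F cos 36.03° − mg sin 36.03° − μN = ma, so 309.813 − 132.004 − 142.389 = 22.9 a, giving a = 1.5467 m/s².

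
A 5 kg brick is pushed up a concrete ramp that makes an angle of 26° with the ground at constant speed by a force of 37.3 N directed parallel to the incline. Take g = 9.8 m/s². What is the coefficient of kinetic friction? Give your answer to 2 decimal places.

0.36

At constant speed ΣF = 0 along the incline. The applied 37.3 N acts up the slope; the weight component mg sin 26° = 21.480 N and kinetic friction μN both act down the slope.
So 37.3 = 21.480 + μ × 44.041, giving μ = (37.3 − 21.480) / 44.041 = 0.3592.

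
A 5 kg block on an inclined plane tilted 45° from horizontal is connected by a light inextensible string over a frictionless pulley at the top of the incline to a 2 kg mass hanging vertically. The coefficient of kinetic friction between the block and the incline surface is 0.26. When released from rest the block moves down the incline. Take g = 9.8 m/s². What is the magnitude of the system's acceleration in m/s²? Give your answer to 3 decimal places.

For the block on the incline: the weight component along the slope is m₁g sin 45° = 5 × 9.8 × 0.7071 = 34.648 N and the normal force is N = m₁g cos 45° = 34.648 N.
Kinetic friction opposes the block's motion down the incline: f = μN = 0.26 × 34.648 = 9.008 N acting up the slope.
Newton's second law for the block (down-slope positive): 34.648 − 9.008 − T = 5 a. For the hanging mass (upward positive): T − 2 × 9.8 = 2 a.
Adding the two equations eliminates T: 6.040 = 7 a, so a = 0.8629 m/s².

0.863 m/s²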